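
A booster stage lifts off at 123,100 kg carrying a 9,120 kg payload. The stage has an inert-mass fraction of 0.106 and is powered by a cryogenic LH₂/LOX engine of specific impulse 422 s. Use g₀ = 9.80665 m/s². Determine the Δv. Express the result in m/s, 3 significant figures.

Stage wet mass = m₀ − payload = 123,100 − 9,120 = 113,980 kg.
Stage dry mass = ε × stage wet mass = 0.106 × 113,980 = 12,081.9 kg.
Burnout mass m_f = stage dry + payload = 12,081.9 + 9,120 = 21,201.9 kg.
v_e = Isp · g₀ = 422 × 9.80665 = 4138.4 m/s.
From the ideal rocket equation, Δv = v_e · ln(123,100/21,201.9) = 4138.4 × ln(5.806) = 4138.4 × 1.7589 ≈ 7279 m/s.

Δv ≈ 7280 m/s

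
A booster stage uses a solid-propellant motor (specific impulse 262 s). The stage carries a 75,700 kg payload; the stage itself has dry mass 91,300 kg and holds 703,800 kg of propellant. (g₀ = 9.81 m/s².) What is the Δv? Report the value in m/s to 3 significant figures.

v_e = Isp · g₀ = 262 × 9.81 = 2570.2 m/s.
m₀ = payload + dry + propellant = 75,700 + 91,300 + 703,800 = 870,800 kg.
m_f = payload + dry = 75,700 + 91,300 = 167,000 kg.
Using Δv = v_e ln(m₀/m_f): Δv = v_e · ln(m₀/m_f) = 2570.2 × ln(5.214) = 2570.2 × 1.6514 ≈ 4244.5 m/s.

Δv ≈ 4240 m/s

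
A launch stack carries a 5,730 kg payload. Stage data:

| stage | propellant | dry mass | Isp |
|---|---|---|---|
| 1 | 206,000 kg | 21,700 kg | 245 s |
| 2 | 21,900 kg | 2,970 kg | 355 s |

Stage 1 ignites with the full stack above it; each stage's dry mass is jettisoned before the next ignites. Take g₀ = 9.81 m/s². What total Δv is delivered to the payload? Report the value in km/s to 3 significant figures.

Δv ≈ 8.22 km/s

Ignition mass of stage 1 = 206,000+21,700 + 21,900+2,970 + 5,730 = 258,300 kg.
Stage 1: m₀ = 258,300 kg, m_f = 258,300 − 206,000 = 52,300 kg; Δv = 245×9.81×ln(4.939) = 2403.5×1.5971 ≈ 3839 m/s.
Stage 2: m₀ = 30,600 kg, m_f = 30,600 − 21,900 = 8,700 kg; Δv = 355×9.81×ln(3.517) = 3482.6×1.2577 ≈ 4380 m/s.
Total Δv = 3839 + 4380 = 8219 m/s.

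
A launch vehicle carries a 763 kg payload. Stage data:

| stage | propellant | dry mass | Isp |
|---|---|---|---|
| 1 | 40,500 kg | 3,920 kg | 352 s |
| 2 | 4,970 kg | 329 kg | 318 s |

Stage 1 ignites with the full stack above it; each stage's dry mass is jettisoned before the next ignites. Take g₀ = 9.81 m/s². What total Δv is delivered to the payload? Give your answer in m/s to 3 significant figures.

Ignition mass of stage 1 = 40,500+3,920 + 4,970+329 + 763 = 50,482 kg.
Stage 1: m₀ = 50,482 kg, m_f = 50,482 − 40,500 = 9,982 kg; Δv = 352×9.81×ln(5.057) = 3453.1×1.6208 ≈ 5597 m/s.
Stage 2: m₀ = 6,062 kg, m_f = 6,062 − 4,970 = 1,092 kg; Δv = 318×9.81×ln(5.551) = 3119.6×1.7140 ≈ 5347 m/s.
Total Δv = 5597 + 5347 = 10944 m/s.

Δv ≈ 10900 m/s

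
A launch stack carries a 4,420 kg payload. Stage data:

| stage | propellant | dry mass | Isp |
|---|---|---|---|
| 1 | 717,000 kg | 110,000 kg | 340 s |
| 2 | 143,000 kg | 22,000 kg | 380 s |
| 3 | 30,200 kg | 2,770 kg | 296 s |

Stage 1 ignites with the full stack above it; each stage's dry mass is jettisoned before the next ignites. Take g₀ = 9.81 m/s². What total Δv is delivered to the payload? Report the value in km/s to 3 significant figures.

Δv ≈ 13.3 km/s

Ignition mass of stage 1 = 717,000+110,000 + 143,000+22,000 + 30,200+2,770 + 4,420 = 1,029,390 kg.
Stage 1: m₀ = 1,029,390 kg, m_f = 1,029,390 − 717,000 = 312,390 kg; Δv = 340×9.81×ln(3.295) = 3335.4×1.1925 ≈ 3977 m/s.
Stage 2: m₀ = 202,390 kg, m_f = 202,390 − 143,000 = 59,390 kg; Δv = 380×9.81×ln(3.408) = 3727.8×1.2261 ≈ 4571 m/s.
Stage 3: m₀ = 37,390 kg, m_f = 37,390 − 30,200 = 7,190 kg; Δv = 296×9.81×ln(5.2) = 2903.8×1.6487 ≈ 4787 m/s.
Total Δv = 3977 + 4571 + 4787 = 13335 m/s.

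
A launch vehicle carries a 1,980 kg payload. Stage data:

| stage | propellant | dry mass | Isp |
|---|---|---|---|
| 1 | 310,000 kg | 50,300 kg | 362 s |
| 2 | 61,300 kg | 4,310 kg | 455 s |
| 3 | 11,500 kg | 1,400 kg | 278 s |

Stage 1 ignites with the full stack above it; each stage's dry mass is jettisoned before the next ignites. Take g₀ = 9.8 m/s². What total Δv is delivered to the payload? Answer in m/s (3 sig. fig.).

Ignition mass of stage 1 = 310,000+50,300 + 61,300+4,310 + 11,500+1,400 + 1,980 = 440,790 kg.
Stage 1: m₀ = 440,790 kg, m_f = 440,790 − 310,000 = 130,790 kg; Δv = 362×9.8×ln(3.37) = 3547.6×1.2150 ≈ 4310 m/s.
Stage 2: m₀ = 80,490 kg, m_f = 80,490 − 61,300 = 19,190 kg; Δv = 455×9.8×ln(4.194) = 4459.0×1.4337 ≈ 6393 m/s.
Stage 3: m₀ = 14,880 kg, m_f = 14,880 − 11,500 = 3,380 kg; Δv = 278×9.8×ln(4.402) = 2724.4×1.4821 ≈ 4038 m/s.
Total Δv = 4310 + 6393 + 4038 = 14741 m/s.

Δv ≈ 14700 m/s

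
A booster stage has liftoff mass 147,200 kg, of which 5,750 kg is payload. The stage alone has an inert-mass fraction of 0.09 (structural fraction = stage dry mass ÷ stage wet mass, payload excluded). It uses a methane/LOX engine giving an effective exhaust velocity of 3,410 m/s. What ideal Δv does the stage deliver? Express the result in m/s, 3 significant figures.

Δv ≈ 7080 m/s

Stage wet mass = m₀ − payload = 147,200 − 5,750 = 141,450 kg.
Stage dry mass = ε × stage wet mass = 0.09 × 141,450 = 12,730.5 kg.
Burnout mass m_f = stage dry + payload = 12,730.5 + 5,750 = 18,480.5 kg.
Using Δv = v_e ln(m₀/m_f): Δv = v_e · ln(147,200/18,480.5) = 3410.0 × ln(7.965) = 3410.0 × 2.0751 ≈ 7076 m/s.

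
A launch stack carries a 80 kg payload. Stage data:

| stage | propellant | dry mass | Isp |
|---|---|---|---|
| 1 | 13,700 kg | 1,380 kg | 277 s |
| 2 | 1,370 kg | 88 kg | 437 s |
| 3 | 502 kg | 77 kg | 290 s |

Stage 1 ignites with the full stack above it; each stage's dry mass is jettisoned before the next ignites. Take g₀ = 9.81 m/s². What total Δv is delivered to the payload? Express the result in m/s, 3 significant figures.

Δv ≈ 12900 m/s

Ignition mass of stage 1 = 13,700+1,380 + 1,370+88 + 502+77 + 80 = 17,197 kg.
Stage 1: m₀ = 17,197 kg, m_f = 17,197 − 13,700 = 3,497 kg; Δv = 277×9.81×ln(4.918) = 2717.4×1.5928 ≈ 4328 m/s.
Stage 2: m₀ = 2,117 kg, m_f = 2,117 − 1,370 = 747 kg; Δv = 437×9.81×ln(2.834) = 4287.0×1.0417 ≈ 4466 m/s.
Stage 3: m₀ = 659 kg, m_f = 659 − 502 = 157 kg; Δv = 290×9.81×ln(4.197) = 2844.9×1.4345 ≈ 4081 m/s.
Total Δv = 4328 + 4466 + 4081 = 12875 m/s.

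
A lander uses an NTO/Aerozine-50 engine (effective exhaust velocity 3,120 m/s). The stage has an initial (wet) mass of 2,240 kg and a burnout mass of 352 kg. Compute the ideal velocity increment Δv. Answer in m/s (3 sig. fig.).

Δv ≈ 5770 m/s

From the ideal rocket equation, Δv = v_e · ln(m₀/m_f) = 3120.0 × ln(6.364) = 3120.0 × 1.8506 ≈ 5773.9 m/s.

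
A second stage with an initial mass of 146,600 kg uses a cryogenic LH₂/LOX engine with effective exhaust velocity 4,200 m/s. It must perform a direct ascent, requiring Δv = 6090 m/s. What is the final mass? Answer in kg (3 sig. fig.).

Using Δv = v_e ln(m₀/m_f): m₀/m_f = exp(Δv / v_e) = exp(6090 / 4200.0) = exp(1.4500) = 4.2631.
m_f = m₀ / 4.2631 = 146,600 / 4.2631 = 34,388.1 kg.

final mass ≈ 34400 kg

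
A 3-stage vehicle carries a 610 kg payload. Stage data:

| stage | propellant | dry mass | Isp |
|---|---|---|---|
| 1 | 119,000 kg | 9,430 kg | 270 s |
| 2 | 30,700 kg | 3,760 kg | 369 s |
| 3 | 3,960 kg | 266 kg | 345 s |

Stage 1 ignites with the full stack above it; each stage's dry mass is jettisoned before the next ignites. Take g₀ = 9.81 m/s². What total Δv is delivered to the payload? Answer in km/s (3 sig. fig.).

Δv ≈ 14.6 km/s

Ignition mass of stage 1 = 119,000+9,430 + 30,700+3,760 + 3,960+266 + 610 = 167,726 kg.
Stage 1: m₀ = 167,726 kg, m_f = 167,726 − 119,000 = 48,726 kg; Δv = 270×9.81×ln(3.442) = 2648.7×1.2361 ≈ 3274 m/s.
Stage 2: m₀ = 39,296 kg, m_f = 39,296 − 30,700 = 8,596 kg; Δv = 369×9.81×ln(4.571) = 3619.9×1.5198 ≈ 5502 m/s.
Stage 3: m₀ = 4,836 kg, m_f = 4,836 − 3,960 = 876 kg; Δv = 345×9.81×ln(5.521) = 3384.5×1.7085 ≈ 5782 m/s.
Total Δv = 3274 + 5502 + 5782 = 14558 m/s.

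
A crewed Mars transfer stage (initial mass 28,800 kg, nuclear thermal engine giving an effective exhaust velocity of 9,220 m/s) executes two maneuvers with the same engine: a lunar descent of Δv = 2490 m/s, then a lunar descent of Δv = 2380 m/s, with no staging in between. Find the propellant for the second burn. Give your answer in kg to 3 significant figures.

propellant for the second burn ≈ 5000 kg

After the first burn: m = 28800 × exp(−2490/9220.0) = 28800 × 0.76333 = 21,983.9 kg.
After the second burn: m = 21,983.9 × exp(−2380/9220.0) = 21,983.9 × 0.77249 = 16,982.3 kg.
Second-burn propellant = 21,983.9 − 16,982.3 = 5,001.6 kg.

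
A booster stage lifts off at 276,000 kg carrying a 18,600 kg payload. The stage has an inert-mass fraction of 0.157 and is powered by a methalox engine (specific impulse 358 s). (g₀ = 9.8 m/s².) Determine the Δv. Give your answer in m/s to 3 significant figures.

Stage wet mass = m₀ − payload = 276,000 − 18,600 = 257,400 kg.
Stage dry mass = ε × stage wet mass = 0.157 × 257,400 = 40,411.8 kg.
Burnout mass m_f = stage dry + payload = 40,411.8 + 18,600 = 59,011.8 kg.
v_e = Isp · g₀ = 358 × 9.8 = 3508.4 m/s.
Rocket equation: Δv = v_e · ln(276,000/59,011.8) = 3508.4 × ln(4.677) = 3508.4 × 1.5427 ≈ 5412 m/s.

Δv ≈ 5410 m/s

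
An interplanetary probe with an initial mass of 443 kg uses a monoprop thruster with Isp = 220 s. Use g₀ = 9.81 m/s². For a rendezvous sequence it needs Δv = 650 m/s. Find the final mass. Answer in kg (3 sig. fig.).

v_e = Isp · g₀ = 220 × 9.81 = 2158.2 m/s.
m₀/m_f = exp(Δv / v_e) = exp(650 / 2158.2) = exp(0.3012) = 1.3514.
m_f = m₀ / 1.3514 = 443 / 1.3514 = 327.808 kg.

final mass ≈ 328 kg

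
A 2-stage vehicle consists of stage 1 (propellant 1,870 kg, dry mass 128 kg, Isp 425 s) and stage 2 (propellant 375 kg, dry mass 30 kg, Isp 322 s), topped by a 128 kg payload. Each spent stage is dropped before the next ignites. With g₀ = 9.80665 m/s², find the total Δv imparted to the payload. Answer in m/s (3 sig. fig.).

Δv ≈ 9440 m/s

Ignition mass of stage 1 = 1,870+128 + 375+30 + 128 = 2,531 kg.
Stage 1: m₀ = 2,531 kg, m_f = 2,531 − 1,870 = 661 kg; Δv = 425×9.80665×ln(3.829) = 4167.8×1.3426 ≈ 5596 m/s.
Stage 2: m₀ = 533 kg, m_f = 533 − 375 = 158 kg; Δv = 322×9.80665×ln(3.373) = 3157.7×1.2159 ≈ 3840 m/s.
Total Δv = 5596 + 3840 = 9436 m/s.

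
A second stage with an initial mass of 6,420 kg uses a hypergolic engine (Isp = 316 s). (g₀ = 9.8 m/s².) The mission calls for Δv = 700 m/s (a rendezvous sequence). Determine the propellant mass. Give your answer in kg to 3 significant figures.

v_e = Isp · g₀ = 316 × 9.8 = 3096.8 m/s.
m₀/m_f = exp(Δv / v_e) = exp(700 / 3096.8) = exp(0.2260) = 1.2536.
m_f = 6,420 / 1.2536 = 5,121.25 kg, so propellant = m₀ − m_f = 6,420 − 5,121.25 = 1,298.75 kg.

propellant mass ≈ 1300 kg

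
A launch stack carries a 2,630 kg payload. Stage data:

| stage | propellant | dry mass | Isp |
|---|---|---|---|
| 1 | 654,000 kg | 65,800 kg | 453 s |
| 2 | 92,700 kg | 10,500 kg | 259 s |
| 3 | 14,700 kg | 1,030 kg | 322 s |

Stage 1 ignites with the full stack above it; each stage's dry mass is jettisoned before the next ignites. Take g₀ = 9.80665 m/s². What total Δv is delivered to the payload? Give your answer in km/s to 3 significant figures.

Δv ≈ 15.4 km/s

Ignition mass of stage 1 = 654,000+65,800 + 92,700+10,500 + 14,700+1,030 + 2,630 = 841,360 kg.
Stage 1: m₀ = 841,360 kg, m_f = 841,360 − 654,000 = 187,360 kg; Δv = 453×9.80665×ln(4.491) = 4442.4×1.5020 ≈ 6672 m/s.
Stage 2: m₀ = 121,560 kg, m_f = 121,560 − 92,700 = 28,860 kg; Δv = 259×9.80665×ln(4.212) = 2539.9×1.4380 ≈ 3652 m/s.
Stage 3: m₀ = 18,360 kg, m_f = 18,360 − 14,700 = 3,660 kg; Δv = 322×9.80665×ln(5.016) = 3157.7×1.6127 ≈ 5093 m/s.
Total Δv = 6672 + 3652 + 5093 = 15417 m/s.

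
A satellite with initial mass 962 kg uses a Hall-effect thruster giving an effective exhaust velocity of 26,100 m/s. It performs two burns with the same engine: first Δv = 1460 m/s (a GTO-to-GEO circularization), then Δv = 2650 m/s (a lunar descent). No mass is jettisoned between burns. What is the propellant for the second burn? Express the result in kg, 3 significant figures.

propellant for the second burn ≈ 87.8 kg

After the first burn: m = 962 × exp(−1460/26100.0) = 962 × 0.94560 = 909.667 kg.
After the second burn: m = 909.667 × exp(−2650/26100.0) = 909.667 × 0.90345 = 821.839 kg.
Second-burn propellant = 909.667 − 821.839 = 87.828 kg.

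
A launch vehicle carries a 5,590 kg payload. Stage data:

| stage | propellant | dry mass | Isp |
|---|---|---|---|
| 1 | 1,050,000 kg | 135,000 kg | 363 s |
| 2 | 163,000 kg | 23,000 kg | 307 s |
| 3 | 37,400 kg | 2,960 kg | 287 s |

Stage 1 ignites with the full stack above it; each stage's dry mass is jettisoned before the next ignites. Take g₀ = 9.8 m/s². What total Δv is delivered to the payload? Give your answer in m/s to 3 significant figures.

Δv ≈ 13200 m/s

Ignition mass of stage 1 = 1,050,000+135,000 + 163,000+23,000 + 37,400+2,960 + 5,590 = 1,416,950 kg.
Stage 1: m₀ = 1,416,950 kg, m_f = 1,416,950 − 1,050,000 = 366,950 kg; Δv = 363×9.8×ln(3.861) = 3557.4×1.3510 ≈ 4806 m/s.
Stage 2: m₀ = 231,950 kg, m_f = 231,950 − 163,000 = 68,950 kg; Δv = 307×9.8×ln(3.364) = 3008.6×1.2131 ≈ 3650 m/s.
Stage 3: m₀ = 45,950 kg, m_f = 45,950 − 37,400 = 8,550 kg; Δv = 287×9.8×ln(5.374) = 2812.6×1.6816 ≈ 4730 m/s.
Total Δv = 4806 + 3650 + 4730 = 13186 m/s.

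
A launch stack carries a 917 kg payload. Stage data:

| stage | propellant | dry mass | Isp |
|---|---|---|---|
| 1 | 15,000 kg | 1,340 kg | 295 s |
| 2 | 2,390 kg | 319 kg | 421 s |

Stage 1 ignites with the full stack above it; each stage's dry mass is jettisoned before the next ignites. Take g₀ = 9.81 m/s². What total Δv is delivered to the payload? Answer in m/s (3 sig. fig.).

Ignition mass of stage 1 = 15,000+1,340 + 2,390+319 + 917 = 19,966 kg.
Stage 1: m₀ = 19,966 kg, m_f = 19,966 − 15,000 = 4,966 kg; Δv = 295×9.81×ln(4.021) = 2894.0×1.3914 ≈ 4027 m/s.
Stage 2: m₀ = 3,626 kg, m_f = 3,626 − 2,390 = 1,236 kg; Δv = 421×9.81×ln(2.934) = 4130.0×1.0762 ≈ 4445 m/s.
Total Δv = 4027 + 4445 = 8472 m/s.

Δv ≈ 8470 m/s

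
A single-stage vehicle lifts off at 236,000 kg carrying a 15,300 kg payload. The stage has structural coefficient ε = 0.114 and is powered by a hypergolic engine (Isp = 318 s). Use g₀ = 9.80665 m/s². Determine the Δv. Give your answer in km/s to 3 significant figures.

Δv ≈ 5.50 km/s

Stage wet mass = m₀ − payload = 236,000 − 15,300 = 220,700 kg.
Stage dry mass = ε × stage wet mass = 0.114 × 220,700 = 25,159.8 kg.
Burnout mass m_f = stage dry + payload = 25,159.8 + 15,300 = 40,459.8 kg.
v_e = Isp · g₀ = 318 × 9.80665 = 3118.5 m/s.
Rocket equation: Δv = v_e · ln(236,000/40,459.8) = 3118.5 × ln(5.833) = 3118.5 × 1.7635 ≈ 5500 m/s.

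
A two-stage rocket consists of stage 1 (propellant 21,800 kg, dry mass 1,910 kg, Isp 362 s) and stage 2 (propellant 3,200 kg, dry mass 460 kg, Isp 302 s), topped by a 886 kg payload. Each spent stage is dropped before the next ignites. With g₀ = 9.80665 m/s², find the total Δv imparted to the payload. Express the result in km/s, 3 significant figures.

Δv ≈ 8.85 km/s

Ignition mass of stage 1 = 21,800+1,910 + 3,200+460 + 886 = 28,256 kg.
Stage 1: m₀ = 28,256 kg, m_f = 28,256 − 21,800 = 6,456 kg; Δv = 362×9.80665×ln(4.377) = 3550.0×1.4763 ≈ 5241 m/s.
Stage 2: m₀ = 4,546 kg, m_f = 4,546 − 3,200 = 1,346 kg; Δv = 302×9.80665×ln(3.377) = 2961.6×1.2171 ≈ 3605 m/s.
Total Δv = 5241 + 3605 = 8846 m/s.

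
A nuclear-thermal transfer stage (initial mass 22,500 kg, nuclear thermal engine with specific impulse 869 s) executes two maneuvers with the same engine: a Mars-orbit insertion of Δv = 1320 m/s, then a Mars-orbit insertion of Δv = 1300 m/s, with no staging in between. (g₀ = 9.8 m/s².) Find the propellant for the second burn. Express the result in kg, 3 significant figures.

v_e = Isp · g₀ = 869 × 9.8 = 8516.2 m/s.
After the first burn: m = 22500 × exp(−1320/8516.2) = 22500 × 0.85642 = 19,269.5 kg.
After the second burn: m = 19,269.5 × exp(−1300/8516.2) = 19,269.5 × 0.85843 = 16,541.5 kg.
Second-burn propellant = 19,269.5 − 16,541.5 = 2,728 kg.

propellant for the second burn ≈ 2730 kg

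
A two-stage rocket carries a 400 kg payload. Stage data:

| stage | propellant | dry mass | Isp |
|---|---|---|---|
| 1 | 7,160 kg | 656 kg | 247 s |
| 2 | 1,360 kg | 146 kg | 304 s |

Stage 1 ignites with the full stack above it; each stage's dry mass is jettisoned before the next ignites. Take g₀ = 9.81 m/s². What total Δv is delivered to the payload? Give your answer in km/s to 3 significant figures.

Δv ≈ 6.96 km/s

Ignition mass of stage 1 = 7,160+656 + 1,360+146 + 400 = 9,722 kg.
Stage 1: m₀ = 9,722 kg, m_f = 9,722 − 7,160 = 2,562 kg; Δv = 247×9.81×ln(3.795) = 2423.1×1.3336 ≈ 3231 m/s.
Stage 2: m₀ = 1,906 kg, m_f = 1,906 − 1,360 = 546 kg; Δv = 304×9.81×ln(3.491) = 2982.2×1.2501 ≈ 3728 m/s.
Total Δv = 3231 + 3728 = 6959 m/s.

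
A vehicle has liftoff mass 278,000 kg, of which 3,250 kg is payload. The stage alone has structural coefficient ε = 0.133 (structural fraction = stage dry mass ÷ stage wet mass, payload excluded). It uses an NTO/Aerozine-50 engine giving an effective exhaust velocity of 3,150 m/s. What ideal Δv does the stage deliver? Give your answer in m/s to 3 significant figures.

Δv ≈ 6120 m/s

Stage wet mass = m₀ − payload = 278,000 − 3,250 = 274,750 kg.
Stage dry mass = ε × stage wet mass = 0.133 × 274,750 = 36,541.8 kg.
Burnout mass m_f = stage dry + payload = 36,541.8 + 3,250 = 39,791.8 kg.
Δv = v_e · ln(278,000/39,791.8) = 3150.0 × ln(6.986) = 3150.0 × 1.9440 ≈ 6123 m/s.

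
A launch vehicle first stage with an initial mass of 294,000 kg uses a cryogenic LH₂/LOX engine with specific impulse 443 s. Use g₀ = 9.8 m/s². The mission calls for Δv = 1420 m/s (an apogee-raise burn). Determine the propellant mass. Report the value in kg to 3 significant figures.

propellant mass ≈ 82000 kg

v_e = Isp · g₀ = 443 × 9.8 = 4341.4 m/s.
m₀/m_f = exp(Δv / v_e) = exp(1420 / 4341.4) = exp(0.3271) = 1.3869.
m_f = 294,000 / 1.3869 = 211,984 kg, so propellant = m₀ − m_f = 294,000 − 211,984 = 82,016 kg.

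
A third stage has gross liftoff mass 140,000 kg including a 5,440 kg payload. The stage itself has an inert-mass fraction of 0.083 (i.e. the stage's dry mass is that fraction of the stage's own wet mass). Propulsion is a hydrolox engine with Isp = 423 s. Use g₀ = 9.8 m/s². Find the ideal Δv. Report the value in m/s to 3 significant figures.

Stage wet mass = m₀ − payload = 140,000 − 5,440 = 134,560 kg.
Stage dry mass = ε × stage wet mass = 0.083 × 134,560 = 11,168.5 kg.
Burnout mass m_f = stage dry + payload = 11,168.5 + 5,440 = 16,608.5 kg.
v_e = Isp · g₀ = 423 × 9.8 = 4145.4 m/s.
Δv = v_e · ln(140,000/16,608.5) = 4145.4 × ln(8.429) = 4145.4 × 2.1317 ≈ 8837 m/s.

Δv ≈ 8840 m/s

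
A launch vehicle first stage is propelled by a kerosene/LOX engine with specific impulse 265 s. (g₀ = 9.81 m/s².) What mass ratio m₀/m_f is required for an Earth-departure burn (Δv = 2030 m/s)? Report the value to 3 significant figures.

v_e = Isp · g₀ = 265 × 9.81 = 2599.7 m/s.
m₀/m_f = exp(Δv / v_e) = exp(2030 / 2599.7) = exp(0.7809) = 2.1834.

mass ratio ≈ 2.18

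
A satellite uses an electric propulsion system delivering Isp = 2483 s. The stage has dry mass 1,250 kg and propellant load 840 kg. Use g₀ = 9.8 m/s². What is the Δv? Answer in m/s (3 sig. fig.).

v_e = Isp · g₀ = 2483 × 9.8 = 24333.4 m/s.
m₀ = m_dry + m_prop = 1,250 + 840 = 2,090 kg.
From the ideal rocket equation, Δv = v_e · ln(m₀/m_f) = 24333.4 × ln(1.672) = 24333.4 × 0.5140 ≈ 12507.9 m/s.

Δv ≈ 12500 m/s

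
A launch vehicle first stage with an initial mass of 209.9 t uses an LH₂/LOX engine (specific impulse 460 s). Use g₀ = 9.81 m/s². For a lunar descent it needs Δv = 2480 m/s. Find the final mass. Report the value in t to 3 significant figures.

final mass ≈ 121 t

v_e = Isp · g₀ = 460 × 9.81 = 4512.6 m/s.
m₀/m_f = exp(Δv / v_e) = exp(2480 / 4512.6) = exp(0.5496) = 1.7325.
m_f = m₀ / 1.7325 = 209.9 / 1.7325 = 121.154 t.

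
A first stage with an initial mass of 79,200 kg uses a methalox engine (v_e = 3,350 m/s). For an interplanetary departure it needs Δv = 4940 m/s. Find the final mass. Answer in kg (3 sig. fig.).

From the ideal rocket equation, m₀/m_f = exp(Δv / v_e) = exp(4940 / 3350.0) = exp(1.4746) = 4.3694.
m_f = m₀ / 4.3694 = 79,200 / 4.3694 = 18,126.1 kg.

final mass ≈ 18100 kg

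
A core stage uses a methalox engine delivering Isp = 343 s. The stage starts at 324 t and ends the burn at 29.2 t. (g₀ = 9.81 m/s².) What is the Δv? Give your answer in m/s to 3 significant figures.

Δv ≈ 8100 m/s

v_e = Isp · g₀ = 343 × 9.81 = 3364.8 m/s.
By the Tsiolkovsky rocket equation, Δv = v_e · ln(m₀/m_f) = 3364.8 × ln(11.1) = 3364.8 × 2.4066 ≈ 8097.7 m/s.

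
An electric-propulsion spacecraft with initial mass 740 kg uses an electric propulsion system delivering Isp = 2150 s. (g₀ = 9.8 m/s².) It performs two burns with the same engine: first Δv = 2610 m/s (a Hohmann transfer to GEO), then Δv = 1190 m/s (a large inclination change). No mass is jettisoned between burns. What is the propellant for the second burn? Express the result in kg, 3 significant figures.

propellant for the second burn ≈ 35.9 kg

v_e = Isp · g₀ = 2150 × 9.8 = 21070.0 m/s.
After the first burn: m = 740 × exp(−2610/21070.0) = 740 × 0.88349 = 653.783 kg.
After the second burn: m = 653.783 × exp(−1190/21070.0) = 653.783 × 0.94509 = 617.884 kg.
Second-burn propellant = 653.783 − 617.884 = 35.899 kg.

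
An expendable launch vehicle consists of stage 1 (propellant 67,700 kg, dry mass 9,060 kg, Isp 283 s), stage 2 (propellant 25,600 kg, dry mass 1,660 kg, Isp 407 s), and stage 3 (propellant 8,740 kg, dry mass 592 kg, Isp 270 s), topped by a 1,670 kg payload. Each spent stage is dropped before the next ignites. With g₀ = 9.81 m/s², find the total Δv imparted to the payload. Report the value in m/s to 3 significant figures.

Ignition mass of stage 1 = 67,700+9,060 + 25,600+1,660 + 8,740+592 + 1,670 = 115,022 kg.
Stage 1: m₀ = 115,022 kg, m_f = 115,022 − 67,700 = 47,322 kg; Δv = 283×9.81×ln(2.431) = 2776.2×0.8881 ≈ 2466 m/s.
Stage 2: m₀ = 38,262 kg, m_f = 38,262 − 25,600 = 12,662 kg; Δv = 407×9.81×ln(3.022) = 3992.7×1.1059 ≈ 4415 m/s.
Stage 3: m₀ = 11,002 kg, m_f = 11,002 − 8,740 = 2,262 kg; Δv = 270×9.81×ln(4.864) = 2648.7×1.5818 ≈ 4190 m/s.
Total Δv = 2466 + 4415 + 4190 = 11071 m/s.

Δv ≈ 11100 m/s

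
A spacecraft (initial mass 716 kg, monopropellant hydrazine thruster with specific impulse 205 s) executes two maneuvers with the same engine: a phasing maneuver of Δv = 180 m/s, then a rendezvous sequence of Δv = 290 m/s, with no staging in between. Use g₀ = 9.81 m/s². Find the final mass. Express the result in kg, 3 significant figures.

final mass ≈ 567 kg

v_e = Isp · g₀ = 205 × 9.81 = 2011.1 m/s.
After the first burn: m = 716 × exp(−180/2011.1) = 716 × 0.91438 = 654.696 kg.
After the second burn: m = 654.696 × exp(−290/2011.1) = 654.696 × 0.86571 = 566.777 kg.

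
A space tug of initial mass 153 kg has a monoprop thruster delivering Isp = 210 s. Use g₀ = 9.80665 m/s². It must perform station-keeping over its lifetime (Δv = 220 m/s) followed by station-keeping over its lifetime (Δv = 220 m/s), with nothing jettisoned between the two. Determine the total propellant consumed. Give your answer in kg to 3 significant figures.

v_e = Isp · g₀ = 210 × 9.80665 = 2059.4 m/s.
After the first burn: m = 153 × exp(−220/2059.4) = 153 × 0.89868 = 137.498 kg.
After the second burn: m = 137.498 × exp(−220/2059.4) = 137.498 × 0.89868 = 123.567 kg.
Total propellant = m₀ − m_final = 153 − 123.567 = 29.433 kg.

total propellant consumed ≈ 29.4 kg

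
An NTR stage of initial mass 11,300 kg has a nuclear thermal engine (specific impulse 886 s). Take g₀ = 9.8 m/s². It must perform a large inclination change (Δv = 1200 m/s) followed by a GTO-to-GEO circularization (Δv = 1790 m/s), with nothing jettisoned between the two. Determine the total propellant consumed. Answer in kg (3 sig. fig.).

total propellant consumed ≈ 3290 kg

v_e = Isp · g₀ = 886 × 9.8 = 8682.8 m/s.
After the first burn: m = 11300 × exp(−1200/8682.8) = 11300 × 0.87092 = 9,841.4 kg.
After the second burn: m = 9,841.4 × exp(−1790/8682.8) = 9,841.4 × 0.81371 = 8,008.05 kg.
Total propellant = m₀ − m_final = 11300 − 8,008.05 = 3,291.95 kg.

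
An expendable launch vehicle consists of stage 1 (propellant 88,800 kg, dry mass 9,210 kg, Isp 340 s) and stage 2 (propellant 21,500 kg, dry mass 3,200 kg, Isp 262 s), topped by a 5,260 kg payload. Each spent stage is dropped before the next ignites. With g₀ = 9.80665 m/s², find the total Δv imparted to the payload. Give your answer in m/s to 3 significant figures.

Δv ≈ 7200 m/s

Ignition mass of stage 1 = 88,800+9,210 + 21,500+3,200 + 5,260 = 127,970 kg.
Stage 1: m₀ = 127,970 kg, m_f = 127,970 − 88,800 = 39,170 kg; Δv = 340×9.80665×ln(3.267) = 3334.3×1.1839 ≈ 3947 m/s.
Stage 2: m₀ = 29,960 kg, m_f = 29,960 − 21,500 = 8,460 kg; Δv = 262×9.80665×ln(3.541) = 2569.3×1.2645 ≈ 3249 m/s.
Total Δv = 3947 + 3249 = 7196 m/s.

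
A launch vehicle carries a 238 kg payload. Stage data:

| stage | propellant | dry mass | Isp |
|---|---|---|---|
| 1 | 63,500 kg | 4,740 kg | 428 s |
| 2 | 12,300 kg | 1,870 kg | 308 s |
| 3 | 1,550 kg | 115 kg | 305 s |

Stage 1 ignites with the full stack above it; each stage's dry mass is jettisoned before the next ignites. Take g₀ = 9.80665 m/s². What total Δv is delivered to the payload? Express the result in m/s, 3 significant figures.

Ignition mass of stage 1 = 63,500+4,740 + 12,300+1,870 + 1,550+115 + 238 = 84,313 kg.
Stage 1: m₀ = 84,313 kg, m_f = 84,313 − 63,500 = 20,813 kg; Δv = 428×9.80665×ln(4.051) = 4197.2×1.3990 ≈ 5872 m/s.
Stage 2: m₀ = 16,073 kg, m_f = 16,073 − 12,300 = 3,773 kg; Δv = 308×9.80665×ln(4.26) = 3020.4×1.4493 ≈ 4377 m/s.
Stage 3: m₀ = 1,903 kg, m_f = 1,903 − 1,550 = 353 kg; Δv = 305×9.80665×ln(5.391) = 2991.0×1.6847 ≈ 5039 m/s.
Total Δv = 5872 + 4377 + 5039 = 15288 m/s.

Δv ≈ 15300 m/s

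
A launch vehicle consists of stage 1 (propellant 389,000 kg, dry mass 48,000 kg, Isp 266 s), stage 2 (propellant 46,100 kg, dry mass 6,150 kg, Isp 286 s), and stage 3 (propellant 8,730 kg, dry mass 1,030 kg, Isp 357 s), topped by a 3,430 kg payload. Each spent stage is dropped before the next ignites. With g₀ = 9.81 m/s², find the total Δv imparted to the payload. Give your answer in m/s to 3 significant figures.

Ignition mass of stage 1 = 389,000+48,000 + 46,100+6,150 + 8,730+1,030 + 3,430 = 502,440 kg.
Stage 1: m₀ = 502,440 kg, m_f = 502,440 − 389,000 = 113,440 kg; Δv = 266×9.81×ln(4.429) = 2609.5×1.4882 ≈ 3883 m/s.
Stage 2: m₀ = 65,440 kg, m_f = 65,440 − 46,100 = 19,340 kg; Δv = 286×9.81×ln(3.384) = 2805.7×1.2190 ≈ 3420 m/s.
Stage 3: m₀ = 13,190 kg, m_f = 13,190 − 8,730 = 4,460 kg; Δv = 357×9.81×ln(2.957) = 3502.2×1.0843 ≈ 3797 m/s.
Total Δv = 3883 + 3420 + 3797 = 11100 m/s.

Δv ≈ 11100 m/s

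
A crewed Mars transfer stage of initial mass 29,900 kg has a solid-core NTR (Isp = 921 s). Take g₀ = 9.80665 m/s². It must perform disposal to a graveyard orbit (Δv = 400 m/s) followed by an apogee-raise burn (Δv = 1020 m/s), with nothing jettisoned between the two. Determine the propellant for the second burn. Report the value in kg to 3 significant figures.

v_e = Isp · g₀ = 921 × 9.80665 = 9031.9 m/s.
After the first burn: m = 29900 × exp(−400/9031.9) = 29900 × 0.95668 = 28,604.7 kg.
After the second burn: m = 28,604.7 × exp(−1020/9031.9) = 28,604.7 × 0.89321 = 25,550 kg.
Second-burn propellant = 28,604.7 − 25,550 = 3,054.7 kg.

propellant for the second burn ≈ 3050 kg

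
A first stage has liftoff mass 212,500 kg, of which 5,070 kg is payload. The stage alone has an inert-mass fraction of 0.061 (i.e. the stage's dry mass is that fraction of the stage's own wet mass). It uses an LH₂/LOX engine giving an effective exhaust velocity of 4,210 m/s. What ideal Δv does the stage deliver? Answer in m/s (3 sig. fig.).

Stage wet mass = m₀ − payload = 212,500 − 5,070 = 207,430 kg.
Stage dry mass = ε × stage wet mass = 0.061 × 207,430 = 12,653.2 kg.
Burnout mass m_f = stage dry + payload = 12,653.2 + 5,070 = 17,723.2 kg.
By the Tsiolkovsky rocket equation, Δv = v_e · ln(212,500/17,723.2) = 4210.0 × ln(11.99) = 4210.0 × 2.4841 ≈ 10458 m/s.

Δv ≈ 10500 m/s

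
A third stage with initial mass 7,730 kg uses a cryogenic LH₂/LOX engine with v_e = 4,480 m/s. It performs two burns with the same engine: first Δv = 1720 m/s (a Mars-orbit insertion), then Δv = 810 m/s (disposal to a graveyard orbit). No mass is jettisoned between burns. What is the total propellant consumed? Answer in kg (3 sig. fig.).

total propellant consumed ≈ 3340 kg

After the first burn: m = 7730 × exp(−1720/4480.0) = 7730 × 0.68118 = 5,265.52 kg.
After the second burn: m = 5,265.52 × exp(−810/4480.0) = 5,265.52 × 0.83460 = 4,394.6 kg.
Total propellant = m₀ − m_final = 7730 − 4,394.6 = 3,335.4 kg.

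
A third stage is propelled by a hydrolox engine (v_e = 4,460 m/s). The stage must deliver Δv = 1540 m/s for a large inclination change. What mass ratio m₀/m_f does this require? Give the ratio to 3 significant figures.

mass ratio ≈ 1.41

Using Δv = v_e ln(m₀/m_f): m₀/m_f = exp(Δv / v_e) = exp(1540 / 4460.0) = exp(0.3453) = 1.4124.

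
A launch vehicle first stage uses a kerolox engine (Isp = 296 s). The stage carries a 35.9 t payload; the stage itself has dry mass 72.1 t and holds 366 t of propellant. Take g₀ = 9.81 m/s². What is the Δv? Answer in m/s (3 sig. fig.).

Δv ≈ 4290 m/s

v_e = Isp · g₀ = 296 × 9.81 = 2903.8 m/s.
m₀ = payload + dry + propellant = 35.9 + 72.1 + 366 = 474 t.
m_f = payload + dry = 35.9 + 72.1 = 108 t.
Δv = v_e · ln(m₀/m_f) = 2903.8 × ln(4.389) = 2903.8 × 1.4791 ≈ 4294.9 m/s.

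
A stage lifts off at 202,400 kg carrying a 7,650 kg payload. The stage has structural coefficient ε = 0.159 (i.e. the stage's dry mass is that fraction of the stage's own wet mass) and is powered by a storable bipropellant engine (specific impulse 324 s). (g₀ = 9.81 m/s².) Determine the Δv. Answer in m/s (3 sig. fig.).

Stage wet mass = m₀ − payload = 202,400 − 7,650 = 194,750 kg.
Stage dry mass = ε × stage wet mass = 0.159 × 194,750 = 30,965.3 kg.
Burnout mass m_f = stage dry + payload = 30,965.3 + 7,650 = 38,615.3 kg.
v_e = Isp · g₀ = 324 × 9.81 = 3178.4 m/s.
By the Tsiolkovsky rocket equation, Δv = v_e · ln(202,400/38,615.3) = 3178.4 × ln(5.241) = 3178.4 × 1.6566 ≈ 5265 m/s.

Δv ≈ 5270 m/s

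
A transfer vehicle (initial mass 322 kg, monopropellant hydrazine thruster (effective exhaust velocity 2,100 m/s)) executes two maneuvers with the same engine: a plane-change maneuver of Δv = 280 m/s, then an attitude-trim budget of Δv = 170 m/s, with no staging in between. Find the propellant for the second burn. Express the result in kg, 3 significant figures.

After the first burn: m = 322 × exp(−280/2100.0) = 322 × 0.87517 = 281.805 kg.
After the second burn: m = 281.805 × exp(−170/2100.0) = 281.805 × 0.92224 = 259.892 kg.
Second-burn propellant = 281.805 − 259.892 = 21.913 kg.

propellant for the second burn ≈ 21.9 kg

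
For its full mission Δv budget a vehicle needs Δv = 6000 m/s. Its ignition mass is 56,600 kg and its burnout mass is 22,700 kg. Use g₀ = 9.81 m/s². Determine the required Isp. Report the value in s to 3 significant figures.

Isp ≈ 669 s

ln(m₀/m_f) = ln(56600/22700) = ln(2.493) = 0.9136.
From the ideal rocket equation, v_e = Δv / ln(m₀/m_f) = 6000 / 0.9136 = 6567.1 m/s.
Isp = v_e / g₀ = 6567.1 / 9.81 = 669.4 s.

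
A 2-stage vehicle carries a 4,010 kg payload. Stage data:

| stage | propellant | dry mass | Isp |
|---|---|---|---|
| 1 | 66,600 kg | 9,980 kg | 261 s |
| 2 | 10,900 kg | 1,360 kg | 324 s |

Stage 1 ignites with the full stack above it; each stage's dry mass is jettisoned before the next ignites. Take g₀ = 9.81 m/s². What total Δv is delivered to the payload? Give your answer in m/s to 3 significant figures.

Δv ≈ 6760 m/s

Ignition mass of stage 1 = 66,600+9,980 + 10,900+1,360 + 4,010 = 92,850 kg.
Stage 1: m₀ = 92,850 kg, m_f = 92,850 − 66,600 = 26,250 kg; Δv = 261×9.81×ln(3.537) = 2560.4×1.2633 ≈ 3235 m/s.
Stage 2: m₀ = 16,270 kg, m_f = 16,270 − 10,900 = 5,370 kg; Δv = 324×9.81×ln(3.03) = 3178.4×1.1085 ≈ 3523 m/s.
Total Δv = 3235 + 3523 = 6758 m/s.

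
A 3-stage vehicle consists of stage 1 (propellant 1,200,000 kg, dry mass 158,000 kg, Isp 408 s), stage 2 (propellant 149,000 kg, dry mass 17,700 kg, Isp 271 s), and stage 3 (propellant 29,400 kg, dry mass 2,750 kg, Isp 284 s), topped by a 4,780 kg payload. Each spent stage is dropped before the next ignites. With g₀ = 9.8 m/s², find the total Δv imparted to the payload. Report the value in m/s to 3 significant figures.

Ignition mass of stage 1 = 1,200,000+158,000 + 149,000+17,700 + 29,400+2,750 + 4,780 = 1,561,630 kg.
Stage 1: m₀ = 1,561,630 kg, m_f = 1,561,630 − 1,200,000 = 361,630 kg; Δv = 408×9.8×ln(4.318) = 3998.4×1.4629 ≈ 5849 m/s.
Stage 2: m₀ = 203,630 kg, m_f = 203,630 − 149,000 = 54,630 kg; Δv = 271×9.8×ln(3.727) = 2655.8×1.3157 ≈ 3494 m/s.
Stage 3: m₀ = 36,930 kg, m_f = 36,930 − 29,400 = 7,530 kg; Δv = 284×9.8×ln(4.904) = 2783.2×1.5901 ≈ 4426 m/s.
Total Δv = 5849 + 3494 + 4426 = 13769 m/s.

Δv ≈ 13800 m/s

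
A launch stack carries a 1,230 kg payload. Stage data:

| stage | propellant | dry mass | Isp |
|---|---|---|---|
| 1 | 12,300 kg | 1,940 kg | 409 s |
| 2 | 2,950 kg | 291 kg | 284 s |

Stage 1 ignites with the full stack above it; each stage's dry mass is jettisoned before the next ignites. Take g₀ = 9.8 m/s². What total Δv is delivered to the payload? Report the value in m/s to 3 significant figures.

Δv ≈ 7290 m/s

Ignition mass of stage 1 = 12,300+1,940 + 2,950+291 + 1,230 = 18,711 kg.
Stage 1: m₀ = 18,711 kg, m_f = 18,711 − 12,300 = 6,411 kg; Δv = 409×9.8×ln(2.919) = 4008.2×1.0711 ≈ 4293 m/s.
Stage 2: m₀ = 4,471 kg, m_f = 4,471 − 2,950 = 1,521 kg; Δv = 284×9.8×ln(2.94) = 2783.2×1.0782 ≈ 3001 m/s.
Total Δv = 4293 + 3001 = 7294 m/s.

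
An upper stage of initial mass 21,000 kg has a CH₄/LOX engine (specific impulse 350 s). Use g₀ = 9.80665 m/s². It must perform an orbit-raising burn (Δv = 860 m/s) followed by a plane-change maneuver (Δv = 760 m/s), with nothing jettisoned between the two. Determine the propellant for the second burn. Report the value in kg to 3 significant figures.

v_e = Isp · g₀ = 350 × 9.80665 = 3432.3 m/s.
After the first burn: m = 21000 × exp(−860/3432.3) = 21000 × 0.77837 = 16,345.8 kg.
After the second burn: m = 16,345.8 × exp(−760/3432.3) = 16,345.8 × 0.80138 = 13,099.2 kg.
Second-burn propellant = 16,345.8 − 13,099.2 = 3,246.6 kg.

propellant for the second burn ≈ 3250 kg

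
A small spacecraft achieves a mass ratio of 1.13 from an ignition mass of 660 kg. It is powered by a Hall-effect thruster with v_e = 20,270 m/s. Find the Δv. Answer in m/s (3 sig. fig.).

Δv ≈ 2480 m/s

Δv = v_e · ln(1.13) = 20270.0 × 0.1222 ≈ 2477.4 m/s.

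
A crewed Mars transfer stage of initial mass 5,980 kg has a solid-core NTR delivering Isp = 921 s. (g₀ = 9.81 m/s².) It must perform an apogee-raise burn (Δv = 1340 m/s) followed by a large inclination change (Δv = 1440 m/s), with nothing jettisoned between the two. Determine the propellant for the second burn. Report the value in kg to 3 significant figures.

propellant for the second burn ≈ 760 kg

v_e = Isp · g₀ = 921 × 9.81 = 9035.0 m/s.
After the first burn: m = 5980 × exp(−1340/9035.0) = 5980 × 0.86216 = 5,155.72 kg.
After the second burn: m = 5,155.72 × exp(−1440/9035.0) = 5,155.72 × 0.85267 = 4,396.13 kg.
Second-burn propellant = 5,155.72 − 4,396.13 = 759.59 kg.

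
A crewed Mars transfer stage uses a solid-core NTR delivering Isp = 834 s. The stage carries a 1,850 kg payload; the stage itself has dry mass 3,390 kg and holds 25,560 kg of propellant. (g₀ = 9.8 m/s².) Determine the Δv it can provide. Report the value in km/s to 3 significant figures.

v_e = Isp · g₀ = 834 × 9.8 = 8173.2 m/s.
m₀ = payload + dry + propellant = 1,850 + 3,390 + 25,560 = 30,800 kg.
m_f = payload + dry = 1,850 + 3,390 = 5,240 kg.
Δv = v_e · ln(m₀/m_f) = 8173.2 × ln(5.878) = 8173.2 × 1.7712 ≈ 14476.3 m/s.

Δv ≈ 14.5 km/s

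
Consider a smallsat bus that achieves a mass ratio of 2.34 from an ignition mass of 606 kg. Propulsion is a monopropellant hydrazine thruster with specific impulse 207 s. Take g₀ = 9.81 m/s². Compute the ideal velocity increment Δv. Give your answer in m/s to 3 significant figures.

Δv ≈ 1730 m/s

v_e = Isp · g₀ = 207 × 9.81 = 2030.7 m/s.
Rocket equation: Δv = v_e · ln(2.34) = 2030.7 × 0.8502 ≈ 1726.4 m/s.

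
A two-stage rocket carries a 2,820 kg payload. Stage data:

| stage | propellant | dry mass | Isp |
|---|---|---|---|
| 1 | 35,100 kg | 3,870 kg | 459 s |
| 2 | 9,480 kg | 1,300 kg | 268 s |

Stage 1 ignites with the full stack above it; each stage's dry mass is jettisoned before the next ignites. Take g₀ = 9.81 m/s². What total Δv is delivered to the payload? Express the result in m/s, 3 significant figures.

Δv ≈ 8100 m/s

Ignition mass of stage 1 = 35,100+3,870 + 9,480+1,300 + 2,820 = 52,570 kg.
Stage 1: m₀ = 52,570 kg, m_f = 52,570 − 35,100 = 17,470 kg; Δv = 459×9.81×ln(3.009) = 4502.8×1.1017 ≈ 4961 m/s.
Stage 2: m₀ = 13,600 kg, m_f = 13,600 − 9,480 = 4,120 kg; Δv = 268×9.81×ln(3.301) = 2629.1×1.1942 ≈ 3140 m/s.
Total Δv = 4961 + 3140 = 8101 m/s.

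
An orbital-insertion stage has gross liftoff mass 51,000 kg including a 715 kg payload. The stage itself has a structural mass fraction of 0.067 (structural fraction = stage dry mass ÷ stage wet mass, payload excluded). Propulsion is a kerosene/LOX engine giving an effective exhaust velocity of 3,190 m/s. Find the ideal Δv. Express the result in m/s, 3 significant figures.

Stage wet mass = m₀ − payload = 51,000 − 715 = 50,285 kg.
Stage dry mass = ε × stage wet mass = 0.067 × 50,285 = 3,369.1 kg.
Burnout mass m_f = stage dry + payload = 3,369.1 + 715 = 4,084.1 kg.
Δv = v_e · ln(51,000/4,084.1) = 3190.0 × ln(12.49) = 3190.0 × 2.5247 ≈ 8054 m/s.

Δv ≈ 8050 m/s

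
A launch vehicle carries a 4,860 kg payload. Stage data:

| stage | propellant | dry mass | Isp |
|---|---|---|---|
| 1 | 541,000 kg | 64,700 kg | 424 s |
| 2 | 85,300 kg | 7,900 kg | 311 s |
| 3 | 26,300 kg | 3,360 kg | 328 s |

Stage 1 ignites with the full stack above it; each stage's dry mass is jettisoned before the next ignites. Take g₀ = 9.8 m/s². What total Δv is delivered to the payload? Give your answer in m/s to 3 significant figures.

Ignition mass of stage 1 = 541,000+64,700 + 85,300+7,900 + 26,300+3,360 + 4,860 = 733,420 kg.
Stage 1: m₀ = 733,420 kg, m_f = 733,420 − 541,000 = 192,420 kg; Δv = 424×9.8×ln(3.812) = 4155.2×1.3380 ≈ 5560 m/s.
Stage 2: m₀ = 127,720 kg, m_f = 127,720 − 85,300 = 42,420 kg; Δv = 311×9.8×ln(3.011) = 3047.8×1.1022 ≈ 3359 m/s.
Stage 3: m₀ = 34,520 kg, m_f = 34,520 − 26,300 = 8,220 kg; Δv = 328×9.8×ln(4.2) = 3214.4×1.4350 ≈ 4613 m/s.
Total Δv = 5560 + 3359 + 4613 = 13532 m/s.

Δv ≈ 13500 m/s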